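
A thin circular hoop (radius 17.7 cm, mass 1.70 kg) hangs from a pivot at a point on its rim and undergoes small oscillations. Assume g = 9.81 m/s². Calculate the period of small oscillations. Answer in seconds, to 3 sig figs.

I_cm = mr² = 0.05326 kg·m². The pivot is at distance d = 0.177 m from the centre of mass.
By the parallel-axis theorem, I = I_cm + md² = 0.05326 + 0.05326 = 0.1065 kg·m².
T = 2π√(I/(mgd)) = 2π√(0.1065/(1.70 × 9.81 × 0.177)) = 1.19 s.

1.19 s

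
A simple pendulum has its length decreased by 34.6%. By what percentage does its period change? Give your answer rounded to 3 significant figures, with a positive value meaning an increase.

-19.1%

T ∝ √L, so T'/T = √(0.6540) = 0.8087.
Percentage change in T = (0.8087 − 1) × 100% = -19.1%.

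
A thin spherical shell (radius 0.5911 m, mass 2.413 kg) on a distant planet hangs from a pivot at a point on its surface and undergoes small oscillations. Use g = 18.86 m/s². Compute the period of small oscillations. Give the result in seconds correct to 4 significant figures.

1.436 s

I_cm = (2/3)mr² = 0.56207 kg·m². The pivot is at distance d = 0.5911 m from the centre of mass.
By the parallel-axis theorem, I = I_cm + md² = 0.56207 + 0.84310 = 1.4052 kg·m².
T = 2π√(I/(mgd)) = 2π√(1.4052/(2.413 × 18.86 × 0.5911)) = 1.436 s.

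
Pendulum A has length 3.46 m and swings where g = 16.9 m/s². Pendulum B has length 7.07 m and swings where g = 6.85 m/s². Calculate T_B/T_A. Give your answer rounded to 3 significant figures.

2.25

T = 2π√(L/g), so T_B/T_A = √((L_B/g_B)/(L_A/g_A)) = √((7.07/6.85)/(3.46/16.9)) = 2.25.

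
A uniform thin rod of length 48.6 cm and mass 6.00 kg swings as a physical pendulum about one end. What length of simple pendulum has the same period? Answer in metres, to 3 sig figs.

The equivalent simple-pendulum length is L_eq = I/(md), where I is about the pivot and d = 0.2430 m.
I_cm = (1/12)mL² = 0.1181 kg·m², so I = I_cm + md² = 0.1181 + 0.3543 = 0.4724 kg·m².
L_eq = 0.4724/(6.00 × 0.2430) = 0.324 m.

0.324 m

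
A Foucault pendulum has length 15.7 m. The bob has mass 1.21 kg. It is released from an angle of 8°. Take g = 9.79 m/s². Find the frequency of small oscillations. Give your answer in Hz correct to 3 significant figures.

T = 2π√(L/g) = 2π√(15.7/9.79) = 7.957 s, so f = 1/T = 0.126 Hz.

0.126 Hz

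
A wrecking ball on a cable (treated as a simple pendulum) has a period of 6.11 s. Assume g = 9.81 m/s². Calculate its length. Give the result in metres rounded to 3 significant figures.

From T = 2π√(L/g), L = gT²/(4π²) = 9.81 × 6.110²/(4π²) = 9.28 m.

9.28 m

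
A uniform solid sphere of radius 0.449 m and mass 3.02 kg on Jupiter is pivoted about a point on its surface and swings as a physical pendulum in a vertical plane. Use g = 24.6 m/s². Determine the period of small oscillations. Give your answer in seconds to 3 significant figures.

I_cm = (2/5)mr² = 0.2435 kg·m². The pivot is at distance d = 0.449 m from the centre of mass.
By the parallel-axis theorem, I = I_cm + md² = 0.2435 + 0.6088 = 0.8524 kg·m².
T = 2π√(I/(mgd)) = 2π√(0.8524/(3.02 × 24.6 × 0.449)) = 1.00 s.

1.00 s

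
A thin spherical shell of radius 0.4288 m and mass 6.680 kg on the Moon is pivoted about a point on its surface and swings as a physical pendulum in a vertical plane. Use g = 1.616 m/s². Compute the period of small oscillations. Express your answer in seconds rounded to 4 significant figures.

4.178 s

I_cm = (2/3)mr² = 0.81883 kg·m². The pivot is at distance d = 0.4288 m from the centre of mass.
By the parallel-axis theorem, I = I_cm + md² = 0.81883 + 1.2282 = 2.0471 kg·m².
T = 2π√(I/(mgd)) = 2π√(2.0471/(6.680 × 1.616 × 0.4288)) = 4.178 s.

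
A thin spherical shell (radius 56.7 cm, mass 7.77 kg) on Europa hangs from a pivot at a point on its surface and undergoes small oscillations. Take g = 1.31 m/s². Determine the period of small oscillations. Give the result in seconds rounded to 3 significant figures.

I_cm = (2/3)mr² = 1.665 kg·m². The pivot is at distance d = 0.567 m from the centre of mass.
By the parallel-axis theorem, I = I_cm + md² = 1.665 + 2.498 = 4.163 kg·m².
T = 2π√(I/(mgd)) = 2π√(4.163/(7.77 × 1.31 × 0.567)) = 5.34 s.

5.34 s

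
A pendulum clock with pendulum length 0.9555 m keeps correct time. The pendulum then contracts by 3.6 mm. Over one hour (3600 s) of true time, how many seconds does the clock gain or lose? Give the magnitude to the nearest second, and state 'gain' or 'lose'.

gain 7 s

T ∝ √L, so T'/T = √(0.95190/0.9555) = 0.998114.
In 3600 s of true time the clock registers 3600/0.998114 = 3606.8 s, so it gains 7 s.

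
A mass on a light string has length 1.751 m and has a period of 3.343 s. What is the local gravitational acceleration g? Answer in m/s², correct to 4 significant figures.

From T = 2π√(L/g), g = 4π²L/T² = 4π² × 1.751/3.3430² = 6.185 m/s².

6.185 m/s²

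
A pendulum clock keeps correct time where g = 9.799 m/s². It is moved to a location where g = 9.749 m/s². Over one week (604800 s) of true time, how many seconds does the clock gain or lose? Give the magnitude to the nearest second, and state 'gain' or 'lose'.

lose 1545 s

The clock's period scales as T ∝ 1/√g, so T'/T = √(9.799/9.749) = 1.00256.
In 604800 s of true time the clock registers 604800/1.00256 = 603255.0 s, so it loses 1545 s.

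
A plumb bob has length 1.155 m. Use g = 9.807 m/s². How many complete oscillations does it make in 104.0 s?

48

T = 2π√(L/g) = 2π√(1.155/9.807) = 2.1563 s.
Number of complete oscillations = ⌊104.0/2.1563⌋ = ⌊48.231⌋ = 48.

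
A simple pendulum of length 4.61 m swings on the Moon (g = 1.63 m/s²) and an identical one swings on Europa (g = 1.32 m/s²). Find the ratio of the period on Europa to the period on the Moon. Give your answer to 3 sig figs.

T ∝ 1/√g, so T₂/T₁ = √(g₁/g₂) = √(1.63/1.32) = 1.11.

1.11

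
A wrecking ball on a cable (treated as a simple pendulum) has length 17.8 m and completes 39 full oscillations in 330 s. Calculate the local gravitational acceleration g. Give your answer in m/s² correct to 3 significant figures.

9.81 m/s²

T = 330/39 = 8.462 s.
From T = 2π√(L/g), g = 4π²L/T² = 4π² × 17.8/8.462² = 9.81 m/s².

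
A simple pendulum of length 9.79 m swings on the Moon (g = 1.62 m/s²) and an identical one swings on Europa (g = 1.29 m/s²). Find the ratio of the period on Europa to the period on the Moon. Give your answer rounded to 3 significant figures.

T ∝ 1/√g, so T₂/T₁ = √(g₁/g₂) = √(1.62/1.29) = 1.12.

1.12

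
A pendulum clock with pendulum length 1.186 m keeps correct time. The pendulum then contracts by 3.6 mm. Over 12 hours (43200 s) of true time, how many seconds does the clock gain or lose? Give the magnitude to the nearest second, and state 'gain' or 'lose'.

T ∝ √L, so T'/T = √(1.18240/1.186) = 0.998481.
In 43200 s of true time the clock registers 43200/0.998481 = 43265.7 s, so it gains 66 s.

gain 66 s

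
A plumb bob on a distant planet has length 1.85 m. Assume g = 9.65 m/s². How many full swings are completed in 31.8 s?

11

T = 2π√(L/g) = 2π√(1.85/9.65) = 2.751 s.
Number of complete oscillations = ⌊31.8/2.751⌋ = ⌊11.56⌋ = 11.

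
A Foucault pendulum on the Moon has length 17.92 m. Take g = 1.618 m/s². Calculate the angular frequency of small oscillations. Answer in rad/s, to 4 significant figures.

0.3005 rad/s

ω = √(g/L) = √(1.618/17.92) = 0.3005 rad/s.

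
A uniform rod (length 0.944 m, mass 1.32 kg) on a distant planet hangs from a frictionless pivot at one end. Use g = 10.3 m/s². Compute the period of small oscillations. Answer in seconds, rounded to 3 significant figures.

For a physical pendulum T = 2π√(I/(mgd)), with d = 0.4720 m from pivot to centre of mass.
I_cm = mL²/12 = 1.32 × 0.944²/12 = 0.09802 kg·m²; I = I_cm + md² = 0.09802 + 1.32 × 0.4720² = 0.3921 kg·m².
T = 2π√(0.3921/(1.32 × 10.3 × 0.4720)) = 1.55 s.

1.55 s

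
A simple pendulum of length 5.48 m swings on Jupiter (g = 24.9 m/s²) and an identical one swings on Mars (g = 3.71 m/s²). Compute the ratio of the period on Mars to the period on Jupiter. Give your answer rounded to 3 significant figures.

T ∝ 1/√g, so T₂/T₁ = √(g₁/g₂) = √(24.9/3.71) = 2.59.

2.59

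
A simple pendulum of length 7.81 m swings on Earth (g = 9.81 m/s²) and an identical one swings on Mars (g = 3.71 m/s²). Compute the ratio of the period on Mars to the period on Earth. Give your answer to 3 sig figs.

1.63

T ∝ 1/√g, so T₂/T₁ = √(g₁/g₂) = √(9.81/3.71) = 1.63.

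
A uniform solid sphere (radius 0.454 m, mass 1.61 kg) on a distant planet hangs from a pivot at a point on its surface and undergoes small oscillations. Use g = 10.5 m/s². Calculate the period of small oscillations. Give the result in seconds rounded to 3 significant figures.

I_cm = (2/5)mr² = 0.1327 kg·m². The pivot is at distance d = 0.454 m from the centre of mass.
By the parallel-axis theorem, I = I_cm + md² = 0.1327 + 0.3318 = 0.4646 kg·m².
T = 2π√(I/(mgd)) = 2π√(0.4646/(1.61 × 10.5 × 0.454)) = 1.55 s.

1.55 s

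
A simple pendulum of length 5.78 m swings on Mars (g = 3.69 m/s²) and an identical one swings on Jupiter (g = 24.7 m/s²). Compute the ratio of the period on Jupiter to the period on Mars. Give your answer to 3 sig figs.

T ∝ 1/√g, so T₂/T₁ = √(g₁/g₂) = √(3.69/24.7) = 0.387.

0.387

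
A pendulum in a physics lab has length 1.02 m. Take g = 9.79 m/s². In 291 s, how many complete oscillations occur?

T = 2π√(L/g) = 2π√(1.02/9.79) = 2.028 s.
Number of complete oscillations = ⌊291/2.028⌋ = ⌊143.5⌋ = 143.

143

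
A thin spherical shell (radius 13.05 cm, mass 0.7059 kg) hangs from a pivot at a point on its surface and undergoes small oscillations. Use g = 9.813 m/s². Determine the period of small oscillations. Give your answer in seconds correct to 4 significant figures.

I_cm = (2/3)mr² = 0.0080144 kg·m². The pivot is at distance d = 0.1305 m from the centre of mass.
By the parallel-axis theorem, I = I_cm + md² = 0.0080144 + 0.012022 = 0.020036 kg·m².
T = 2π√(I/(mgd)) = 2π√(0.020036/(0.7059 × 9.813 × 0.1305)) = 0.9354 s.

0.9354 s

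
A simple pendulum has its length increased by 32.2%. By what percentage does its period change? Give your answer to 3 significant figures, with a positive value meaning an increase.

T ∝ √L, so T'/T = √(1.322) = 1.150.
Percentage change in T = (1.150 − 1) × 100% = 15.0%.

15.0%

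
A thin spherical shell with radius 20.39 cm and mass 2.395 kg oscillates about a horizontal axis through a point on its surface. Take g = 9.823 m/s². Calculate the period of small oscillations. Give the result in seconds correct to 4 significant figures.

I_cm = (2/3)mr² = 0.066382 kg·m². The pivot is at distance d = 0.2039 m from the centre of mass.
By the parallel-axis theorem, I = I_cm + md² = 0.066382 + 0.099573 = 0.16595 kg·m².
T = 2π√(I/(mgd)) = 2π√(0.16595/(2.395 × 9.823 × 0.2039)) = 1.169 s.

1.169 s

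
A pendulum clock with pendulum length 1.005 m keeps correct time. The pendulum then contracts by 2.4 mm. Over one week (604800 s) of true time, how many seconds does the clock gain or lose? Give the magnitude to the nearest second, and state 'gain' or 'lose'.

gain 723 s

T ∝ √L, so T'/T = √(1.00260/1.005) = 0.998805.
In 604800 s of true time the clock registers 604800/0.998805 = 605523.4 s, so it gains 723 s.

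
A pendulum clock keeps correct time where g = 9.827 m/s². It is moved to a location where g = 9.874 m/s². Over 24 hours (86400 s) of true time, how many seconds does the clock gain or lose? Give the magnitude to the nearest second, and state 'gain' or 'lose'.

gain 206 s

The clock's period scales as T ∝ 1/√g, so T'/T = √(9.827/9.874) = 0.997617.
In 86400 s of true time the clock registers 86400/0.997617 = 86606.4 s, so it gains 206 s.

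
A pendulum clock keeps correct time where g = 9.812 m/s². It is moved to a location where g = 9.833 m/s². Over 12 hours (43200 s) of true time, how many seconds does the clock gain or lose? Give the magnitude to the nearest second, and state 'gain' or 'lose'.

gain 46 s

The clock's period scales as T ∝ 1/√g, so T'/T = √(9.812/9.833) = 0.998932.
In 43200 s of true time the clock registers 43200/0.998932 = 43246.2 s, so it gains 46 s.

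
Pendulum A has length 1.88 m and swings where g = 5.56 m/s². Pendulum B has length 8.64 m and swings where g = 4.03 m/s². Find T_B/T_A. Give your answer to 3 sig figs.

2.52

T = 2π√(L/g), so T_B/T_A = √((L_B/g_B)/(L_A/g_A)) = √((8.64/4.03)/(1.88/5.56)) = 2.52.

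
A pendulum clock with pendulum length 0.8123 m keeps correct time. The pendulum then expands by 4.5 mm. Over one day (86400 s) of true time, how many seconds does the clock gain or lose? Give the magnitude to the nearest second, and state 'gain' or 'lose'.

T ∝ √L, so T'/T = √(0.81680/0.8123) = 1.00277.
In 86400 s of true time the clock registers 86400/1.00277 = 86161.7 s, so it loses 238 s.

lose 238 s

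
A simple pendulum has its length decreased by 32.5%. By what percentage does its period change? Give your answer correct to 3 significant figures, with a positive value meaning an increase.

T ∝ √L, so T'/T = √(0.6750) = 0.8216.
Percentage change in T = (0.8216 − 1) × 100% = -17.8%.

-17.8%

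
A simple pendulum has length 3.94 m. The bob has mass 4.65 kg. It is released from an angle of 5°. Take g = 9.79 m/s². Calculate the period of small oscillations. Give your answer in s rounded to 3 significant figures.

T = 2π√(L/g) = 2π√(3.94/9.79) = 2π × 0.6344 = 3.99 s.

3.99 s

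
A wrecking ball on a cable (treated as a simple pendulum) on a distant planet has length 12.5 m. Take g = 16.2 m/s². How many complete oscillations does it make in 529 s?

95

T = 2π√(L/g) = 2π√(12.5/16.2) = 5.519 s.
Number of complete oscillations = ⌊529/5.519⌋ = ⌊95.85⌋ = 95.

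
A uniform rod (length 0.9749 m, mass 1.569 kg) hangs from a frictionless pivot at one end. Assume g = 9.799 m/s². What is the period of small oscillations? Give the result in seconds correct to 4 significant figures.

1.618 s

For a physical pendulum T = 2π√(I/(mgd)), with d = 0.48745 m from pivot to centre of mass.
I_cm = mL²/12 = 1.569 × 0.9749²/12 = 0.12427 kg·m²; I = I_cm + md² = 0.12427 + 1.569 × 0.48745² = 0.49707 kg·m².
T = 2π√(0.49707/(1.569 × 9.799 × 0.48745)) = 1.618 s.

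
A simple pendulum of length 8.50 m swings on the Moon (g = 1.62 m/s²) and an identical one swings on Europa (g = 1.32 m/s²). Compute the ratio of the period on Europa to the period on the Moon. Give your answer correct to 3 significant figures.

T ∝ 1/√g, so T₂/T₁ = √(g₁/g₂) = √(1.62/1.32) = 1.11.

1.11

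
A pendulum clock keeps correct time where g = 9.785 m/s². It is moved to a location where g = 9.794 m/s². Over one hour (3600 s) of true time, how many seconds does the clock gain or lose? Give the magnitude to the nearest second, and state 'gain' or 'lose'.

gain 2 s

The clock's period scales as T ∝ 1/√g, so T'/T = √(9.785/9.794) = 0.999540.
In 3600 s of true time the clock registers 3600/0.999540 = 3601.7 s, so it gains 2 s.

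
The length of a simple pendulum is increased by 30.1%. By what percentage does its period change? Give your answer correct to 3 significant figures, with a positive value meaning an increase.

14.1%

T ∝ √L, so T'/T = √(1.301) = 1.141.
Percentage change in T = (1.141 − 1) × 100% = 14.1%.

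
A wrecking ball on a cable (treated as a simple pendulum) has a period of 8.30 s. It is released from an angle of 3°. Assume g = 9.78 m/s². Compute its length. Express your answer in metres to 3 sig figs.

From T = 2π√(L/g), L = gT²/(4π²) = 9.78 × 8.300²/(4π²) = 17.1 m.

17.1 m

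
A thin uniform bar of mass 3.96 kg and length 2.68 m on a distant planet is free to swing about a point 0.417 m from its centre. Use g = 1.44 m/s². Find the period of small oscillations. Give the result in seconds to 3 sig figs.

7.13 s

For a physical pendulum T = 2π√(I/(mgd)), with d = 0.4170 m from pivot to centre of mass.
I_cm = mL²/12 = 3.96 × 2.68²/12 = 2.370 kg·m²; I = I_cm + md² = 2.370 + 3.96 × 0.4170² = 3.059 kg·m².
T = 2π√(3.059/(3.96 × 1.44 × 0.4170)) = 7.13 s.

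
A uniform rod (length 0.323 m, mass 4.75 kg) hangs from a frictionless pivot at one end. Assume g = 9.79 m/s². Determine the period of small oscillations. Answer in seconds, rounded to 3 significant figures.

0.932 s

For a physical pendulum T = 2π√(I/(mgd)), with d = 0.1615 m from pivot to centre of mass.
I_cm = mL²/12 = 4.75 × 0.323²/12 = 0.04130 kg·m²; I = I_cm + md² = 0.04130 + 4.75 × 0.1615² = 0.1652 kg·m².
T = 2π√(0.1652/(4.75 × 9.79 × 0.1615)) = 0.932 s.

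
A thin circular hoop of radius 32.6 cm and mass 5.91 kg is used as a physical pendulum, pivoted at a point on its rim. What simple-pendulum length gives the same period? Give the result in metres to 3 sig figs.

The equivalent simple-pendulum length is L_eq = I/(md), where I is about the pivot and d = 0.3260 m.
I_cm = mR² = 0.6281 kg·m², so I = I_cm + md² = 0.6281 + 0.6281 = 1.256 kg·m².
L_eq = 1.256/(5.91 × 0.3260) = 0.652 m.

0.652 m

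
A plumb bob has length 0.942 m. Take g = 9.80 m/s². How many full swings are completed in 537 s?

T = 2π√(L/g) = 2π√(0.942/9.80) = 1.948 s.
Number of complete oscillations = ⌊537/1.948⌋ = ⌊275.7⌋ = 275.

275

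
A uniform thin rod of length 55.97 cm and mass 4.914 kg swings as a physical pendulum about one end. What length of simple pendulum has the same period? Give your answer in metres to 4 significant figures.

The equivalent simple-pendulum length is L_eq = I/(md), where I is about the pivot and d = 0.27985 m.
I_cm = (1/12)mL² = 0.12828 kg·m², so I = I_cm + md² = 0.12828 + 0.38484 = 0.51313 kg·m².
L_eq = 0.51313/(4.914 × 0.27985) = 0.3731 m.

0.3731 m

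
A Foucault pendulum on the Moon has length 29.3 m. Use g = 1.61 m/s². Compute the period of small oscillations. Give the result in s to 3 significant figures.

26.8 s

T = 2π√(L/g) = 2π√(29.3/1.61) = 2π × 4.266 = 26.8 s.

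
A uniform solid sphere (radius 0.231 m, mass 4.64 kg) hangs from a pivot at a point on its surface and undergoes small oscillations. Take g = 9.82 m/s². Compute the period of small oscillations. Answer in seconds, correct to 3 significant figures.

1.14 s

I_cm = (2/5)mr² = 0.09904 kg·m². The pivot is at distance d = 0.231 m from the centre of mass.
By the parallel-axis theorem, I = I_cm + md² = 0.09904 + 0.2476 = 0.3466 kg·m².
T = 2π√(I/(mgd)) = 2π√(0.3466/(4.64 × 9.82 × 0.231)) = 1.14 s.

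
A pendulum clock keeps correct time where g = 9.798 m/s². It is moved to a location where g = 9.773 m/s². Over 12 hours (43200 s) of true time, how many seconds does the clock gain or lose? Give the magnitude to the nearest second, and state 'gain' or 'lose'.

The clock's period scales as T ∝ 1/√g, so T'/T = √(9.798/9.773) = 1.00128.
In 43200 s of true time the clock registers 43200/1.00128 = 43144.9 s, so it loses 55 s.

lose 55 s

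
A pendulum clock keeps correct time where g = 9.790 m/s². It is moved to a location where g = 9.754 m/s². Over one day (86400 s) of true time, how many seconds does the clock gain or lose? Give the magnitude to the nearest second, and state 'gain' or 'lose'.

lose 159 s

The clock's period scales as T ∝ 1/√g, so T'/T = √(9.790/9.754) = 1.00184.
In 86400 s of true time the clock registers 86400/1.00184 = 86241.0 s, so it loses 159 s.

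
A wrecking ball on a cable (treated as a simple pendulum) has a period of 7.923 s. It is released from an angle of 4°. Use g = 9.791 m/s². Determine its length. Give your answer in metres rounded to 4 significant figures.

From T = 2π√(L/g), L = gT²/(4π²) = 9.791 × 7.9230²/(4π²) = 15.57 m.

15.57 m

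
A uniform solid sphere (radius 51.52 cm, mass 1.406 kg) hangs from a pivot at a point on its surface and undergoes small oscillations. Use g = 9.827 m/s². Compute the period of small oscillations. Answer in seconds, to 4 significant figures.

I_cm = (2/5)mr² = 0.14928 kg·m². The pivot is at distance d = 0.5152 m from the centre of mass.
By the parallel-axis theorem, I = I_cm + md² = 0.14928 + 0.37320 = 0.52247 kg·m².
T = 2π√(I/(mgd)) = 2π√(0.52247/(1.406 × 9.827 × 0.5152)) = 1.702 s.

1.702 s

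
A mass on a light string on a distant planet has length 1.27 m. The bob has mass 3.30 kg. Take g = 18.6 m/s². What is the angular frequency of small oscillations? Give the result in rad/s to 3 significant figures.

ω = √(g/L) = √(18.6/1.27) = 3.83 rad/s.

3.83 rad/s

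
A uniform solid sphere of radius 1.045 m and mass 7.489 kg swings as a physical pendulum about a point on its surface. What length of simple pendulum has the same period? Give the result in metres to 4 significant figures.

1.463 m

The equivalent simple-pendulum length is L_eq = I/(md), where I is about the pivot and d = 1.0450 m.
I_cm = (2/5)mR² = 3.2713 kg·m², so I = I_cm + md² = 3.2713 + 8.1782 = 11.449 kg·m².
L_eq = 11.449/(7.489 × 1.0450) = 1.463 m.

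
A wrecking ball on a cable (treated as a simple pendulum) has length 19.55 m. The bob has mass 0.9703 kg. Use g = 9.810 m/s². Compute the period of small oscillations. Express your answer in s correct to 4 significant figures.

T = 2π√(L/g) = 2π√(19.55/9.810) = 2π × 1.4117 = 8.870 s.

8.870 s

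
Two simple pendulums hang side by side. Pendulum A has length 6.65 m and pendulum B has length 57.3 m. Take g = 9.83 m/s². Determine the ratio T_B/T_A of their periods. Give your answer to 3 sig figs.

T ∝ √L, so T_B/T_A = √(L_B/L_A) = √(57.3/6.65) = 2.94.

2.94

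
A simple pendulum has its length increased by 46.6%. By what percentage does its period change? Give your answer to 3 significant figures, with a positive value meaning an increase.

21.1%

T ∝ √L, so T'/T = √(1.466) = 1.211.
Percentage change in T = (1.211 − 1) × 100% = 21.1%.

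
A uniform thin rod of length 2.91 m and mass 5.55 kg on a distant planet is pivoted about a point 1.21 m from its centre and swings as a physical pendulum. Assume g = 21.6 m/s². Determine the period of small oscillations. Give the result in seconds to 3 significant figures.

For a physical pendulum T = 2π√(I/(mgd)), with d = 1.210 m from pivot to centre of mass.
I_cm = mL²/12 = 5.55 × 2.91²/12 = 3.916 kg·m²; I = I_cm + md² = 3.916 + 5.55 × 1.210² = 12.04 kg·m².
T = 2π√(12.04/(5.55 × 21.6 × 1.210)) = 1.81 s.

1.81 s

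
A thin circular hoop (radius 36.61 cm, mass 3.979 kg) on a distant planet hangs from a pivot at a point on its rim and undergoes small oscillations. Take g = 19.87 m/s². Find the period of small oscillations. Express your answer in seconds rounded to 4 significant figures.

I_cm = mr² = 0.53330 kg·m². The pivot is at distance d = 0.3661 m from the centre of mass.
By the parallel-axis theorem, I = I_cm + md² = 0.53330 + 0.53330 = 1.0666 kg·m².
T = 2π√(I/(mgd)) = 2π√(1.0666/(3.979 × 19.87 × 0.3661)) = 1.206 s.

1.206 s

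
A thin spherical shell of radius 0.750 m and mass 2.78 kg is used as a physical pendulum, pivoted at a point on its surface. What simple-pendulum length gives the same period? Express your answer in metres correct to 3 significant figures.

1.25 m

The equivalent simple-pendulum length is L_eq = I/(md), where I is about the pivot and d = 0.7500 m.
I_cm = (2/3)mR² = 1.042 kg·m², so I = I_cm + md² = 1.042 + 1.564 = 2.606 kg·m².
L_eq = 2.606/(2.78 × 0.7500) = 1.25 m.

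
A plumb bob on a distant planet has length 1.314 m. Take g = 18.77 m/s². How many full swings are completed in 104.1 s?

62

T = 2π√(L/g) = 2π√(1.314/18.77) = 1.6624 s.
Number of complete oscillations = ⌊104.1/1.6624⌋ = ⌊62.619⌋ = 62.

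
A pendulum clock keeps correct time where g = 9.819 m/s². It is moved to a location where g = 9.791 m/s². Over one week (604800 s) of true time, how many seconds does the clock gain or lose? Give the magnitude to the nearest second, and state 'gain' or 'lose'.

lose 863 s

The clock's period scales as T ∝ 1/√g, so T'/T = √(9.819/9.791) = 1.00143.
In 604800 s of true time the clock registers 604800/1.00143 = 603937.1 s, so it loses 863 s.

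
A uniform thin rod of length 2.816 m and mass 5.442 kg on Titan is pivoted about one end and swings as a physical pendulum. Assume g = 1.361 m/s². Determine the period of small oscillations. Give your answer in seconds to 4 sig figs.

7.379 s

For a physical pendulum T = 2π√(I/(mgd)), with d = 1.4080 m from pivot to centre of mass.
I_cm = mL²/12 = 5.442 × 2.816²/12 = 3.5962 kg·m²; I = I_cm + md² = 3.5962 + 5.442 × 1.4080² = 14.385 kg·m².
T = 2π√(14.385/(5.442 × 1.361 × 1.4080)) = 7.379 s.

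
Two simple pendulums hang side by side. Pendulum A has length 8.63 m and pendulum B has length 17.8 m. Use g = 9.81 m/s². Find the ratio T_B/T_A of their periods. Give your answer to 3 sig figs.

T ∝ √L, so T_B/T_A = √(L_B/L_A) = √(17.8/8.63) = 1.44.

1.44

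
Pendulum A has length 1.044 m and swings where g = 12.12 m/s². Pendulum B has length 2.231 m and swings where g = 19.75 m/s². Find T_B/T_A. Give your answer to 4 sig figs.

1.145

T = 2π√(L/g), so T_B/T_A = √((L_B/g_B)/(L_A/g_A)) = √((2.231/19.75)/(1.044/12.12)) = 1.145.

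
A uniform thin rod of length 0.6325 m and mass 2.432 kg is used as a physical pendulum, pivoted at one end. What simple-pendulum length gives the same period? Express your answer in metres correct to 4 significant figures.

The equivalent simple-pendulum length is L_eq = I/(md), where I is about the pivot and d = 0.31625 m.
I_cm = (1/12)mL² = 0.081078 kg·m², so I = I_cm + md² = 0.081078 + 0.24323 = 0.32431 kg·m².
L_eq = 0.32431/(2.432 × 0.31625) = 0.4217 m.

0.4217 m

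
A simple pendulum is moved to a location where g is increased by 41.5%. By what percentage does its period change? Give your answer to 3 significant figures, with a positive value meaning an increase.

T ∝ 1/√g, so T'/T = 1/√(1.415) = 0.8407.
Percentage change in T = (0.8407 − 1) × 100% = -15.9%.

-15.9%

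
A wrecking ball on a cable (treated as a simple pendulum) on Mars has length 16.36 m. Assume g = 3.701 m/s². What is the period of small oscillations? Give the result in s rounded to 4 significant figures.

13.21 s

T = 2π√(L/g) = 2π√(16.36/3.701) = 2π × 2.1025 = 13.21 s.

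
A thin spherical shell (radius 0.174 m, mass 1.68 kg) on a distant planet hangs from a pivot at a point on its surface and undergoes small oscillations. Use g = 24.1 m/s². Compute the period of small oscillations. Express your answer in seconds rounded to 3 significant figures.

I_cm = (2/3)mr² = 0.03391 kg·m². The pivot is at distance d = 0.174 m from the centre of mass.
By the parallel-axis theorem, I = I_cm + md² = 0.03391 + 0.05086 = 0.08477 kg·m².
T = 2π√(I/(mgd)) = 2π√(0.08477/(1.68 × 24.1 × 0.174)) = 0.689 s.

0.689 s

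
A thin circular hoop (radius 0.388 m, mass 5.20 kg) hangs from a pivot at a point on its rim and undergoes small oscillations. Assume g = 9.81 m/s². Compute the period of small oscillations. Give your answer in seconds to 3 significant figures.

1.77 s

I_cm = mr² = 0.7828 kg·m². The pivot is at distance d = 0.388 m from the centre of mass.
By the parallel-axis theorem, I = I_cm + md² = 0.7828 + 0.7828 = 1.566 kg·m².
T = 2π√(I/(mgd)) = 2π√(1.566/(5.20 × 9.81 × 0.388)) = 1.77 s.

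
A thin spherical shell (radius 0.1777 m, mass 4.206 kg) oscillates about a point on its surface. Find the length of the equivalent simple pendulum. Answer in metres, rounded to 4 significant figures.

0.2962 m

The equivalent simple-pendulum length is L_eq = I/(md), where I is about the pivot and d = 0.17770 m.
I_cm = (2/3)mR² = 0.088543 kg·m², so I = I_cm + md² = 0.088543 + 0.13281 = 0.22136 kg·m².
L_eq = 0.22136/(4.206 × 0.17770) = 0.2962 m.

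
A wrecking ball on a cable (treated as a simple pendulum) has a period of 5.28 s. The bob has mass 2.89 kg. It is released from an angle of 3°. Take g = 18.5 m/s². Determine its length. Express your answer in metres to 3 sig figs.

13.1 m

From T = 2π√(L/g), L = gT²/(4π²) = 18.5 × 5.280²/(4π²) = 13.1 m.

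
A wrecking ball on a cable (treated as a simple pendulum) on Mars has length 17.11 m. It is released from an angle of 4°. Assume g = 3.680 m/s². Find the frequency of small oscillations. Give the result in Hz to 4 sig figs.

T = 2π√(L/g) = 2π√(17.11/3.680) = 13.548 s, so f = 1/T = 0.07381 Hz.

0.07381 Hz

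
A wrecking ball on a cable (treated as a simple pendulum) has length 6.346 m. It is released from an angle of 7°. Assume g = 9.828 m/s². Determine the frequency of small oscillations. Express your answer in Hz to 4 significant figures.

T = 2π√(L/g) = 2π√(6.346/9.828) = 5.0489 s, so f = 1/T = 0.1981 Hz.

0.1981 Hz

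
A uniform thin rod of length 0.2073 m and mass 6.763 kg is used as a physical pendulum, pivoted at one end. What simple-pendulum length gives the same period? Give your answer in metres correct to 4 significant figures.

The equivalent simple-pendulum length is L_eq = I/(md), where I is about the pivot and d = 0.10365 m.
I_cm = (1/12)mL² = 0.024219 kg·m², so I = I_cm + md² = 0.024219 + 0.072657 = 0.096876 kg·m².
L_eq = 0.096876/(6.763 × 0.10365) = 0.1382 m.

0.1382 m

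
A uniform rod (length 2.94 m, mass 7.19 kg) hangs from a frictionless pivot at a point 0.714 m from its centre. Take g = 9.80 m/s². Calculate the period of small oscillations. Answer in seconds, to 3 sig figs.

For a physical pendulum T = 2π√(I/(mgd)), with d = 0.7140 m from pivot to centre of mass.
I_cm = mL²/12 = 7.19 × 2.94²/12 = 5.179 kg·m²; I = I_cm + md² = 5.179 + 7.19 × 0.7140² = 8.844 kg·m².
T = 2π√(8.844/(7.19 × 9.80 × 0.7140)) = 2.63 s.

2.63 s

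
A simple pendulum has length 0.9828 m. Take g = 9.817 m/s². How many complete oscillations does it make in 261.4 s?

T = 2π√(L/g) = 2π√(0.9828/9.817) = 1.9880 s.
Number of complete oscillations = ⌊261.4/1.9880⌋ = ⌊131.49⌋ = 131.

131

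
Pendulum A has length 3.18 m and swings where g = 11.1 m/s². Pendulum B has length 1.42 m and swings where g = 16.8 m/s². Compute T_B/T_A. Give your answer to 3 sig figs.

T = 2π√(L/g), so T_B/T_A = √((L_B/g_B)/(L_A/g_A)) = √((1.42/16.8)/(3.18/11.1)) = 0.543.

0.543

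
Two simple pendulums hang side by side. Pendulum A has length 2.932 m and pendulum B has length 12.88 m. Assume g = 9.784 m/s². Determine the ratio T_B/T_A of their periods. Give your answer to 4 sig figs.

T ∝ √L, so T_B/T_A = √(L_B/L_A) = √(12.88/2.932) = 2.096.

2.096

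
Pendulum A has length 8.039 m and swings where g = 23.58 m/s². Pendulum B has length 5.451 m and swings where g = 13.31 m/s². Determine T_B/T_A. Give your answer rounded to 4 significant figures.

1.096

T = 2π√(L/g), so T_B/T_A = √((L_B/g_B)/(L_A/g_A)) = √((5.451/13.31)/(8.039/23.58)) = 1.096.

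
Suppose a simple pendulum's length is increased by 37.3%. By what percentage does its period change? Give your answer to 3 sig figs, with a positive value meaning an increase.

17.2%

T ∝ √L, so T'/T = √(1.373) = 1.172.
Percentage change in T = (1.172 − 1) × 100% = 17.2%.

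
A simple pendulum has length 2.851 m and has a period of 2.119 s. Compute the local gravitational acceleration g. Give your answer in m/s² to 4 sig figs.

From T = 2π√(L/g), g = 4π²L/T² = 4π² × 2.851/2.1190² = 25.07 m/s².

25.07 m/s²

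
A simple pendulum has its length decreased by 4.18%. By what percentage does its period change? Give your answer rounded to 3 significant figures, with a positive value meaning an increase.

T ∝ √L, so T'/T = √(0.9582) = 0.9789.
Percentage change in T = (0.9789 − 1) × 100% = -2.11%.

-2.11%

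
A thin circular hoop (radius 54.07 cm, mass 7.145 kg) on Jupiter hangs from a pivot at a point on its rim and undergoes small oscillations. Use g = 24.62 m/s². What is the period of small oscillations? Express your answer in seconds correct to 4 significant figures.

1.317 s

I_cm = mr² = 2.0889 kg·m². The pivot is at distance d = 0.5407 m from the centre of mass.
By the parallel-axis theorem, I = I_cm + md² = 2.0889 + 2.0889 = 4.1778 kg·m².
T = 2π√(I/(mgd)) = 2π√(4.1778/(7.145 × 24.62 × 0.5407)) = 1.317 s.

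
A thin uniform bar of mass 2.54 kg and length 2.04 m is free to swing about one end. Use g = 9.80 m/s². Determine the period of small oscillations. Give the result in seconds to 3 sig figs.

For a physical pendulum T = 2π√(I/(mgd)), with d = 1.020 m from pivot to centre of mass.
I_cm = mL²/12 = 2.54 × 2.04²/12 = 0.8809 kg·m²; I = I_cm + md² = 0.8809 + 2.54 × 1.020² = 3.523 kg·m².
T = 2π√(3.523/(2.54 × 9.80 × 1.020)) = 2.34 s.

2.34 s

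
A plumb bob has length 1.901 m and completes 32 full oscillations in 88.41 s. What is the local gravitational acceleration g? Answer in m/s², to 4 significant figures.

T = 88.41/32 = 2.7628 s.
From T = 2π√(L/g), g = 4π²L/T² = 4π² × 1.901/2.7628² = 9.832 m/s².

9.832 m/s²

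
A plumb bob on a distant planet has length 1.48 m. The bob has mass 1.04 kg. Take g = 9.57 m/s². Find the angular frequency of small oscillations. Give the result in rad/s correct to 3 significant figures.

ω = √(g/L) = √(9.57/1.48) = 2.54 rad/s.

2.54 rad/s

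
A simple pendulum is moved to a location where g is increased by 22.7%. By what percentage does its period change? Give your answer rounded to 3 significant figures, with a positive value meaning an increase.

T ∝ 1/√g, so T'/T = 1/√(1.227) = 0.9028.
Percentage change in T = (0.9028 − 1) × 100% = -9.72%.

-9.72%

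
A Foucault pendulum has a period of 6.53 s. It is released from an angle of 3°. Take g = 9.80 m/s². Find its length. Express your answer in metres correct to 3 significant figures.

From T = 2π√(L/g), L = gT²/(4π²) = 9.80 × 6.530²/(4π²) = 10.6 m.

10.6 m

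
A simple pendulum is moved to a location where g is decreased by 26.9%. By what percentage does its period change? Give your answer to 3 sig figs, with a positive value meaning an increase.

17.0%

T ∝ 1/√g, so T'/T = 1/√(0.7310) = 1.170.
Percentage change in T = (1.170 − 1) × 100% = 17.0%.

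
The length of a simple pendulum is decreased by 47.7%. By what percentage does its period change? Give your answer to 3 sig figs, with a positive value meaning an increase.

T ∝ √L, so T'/T = √(0.5230) = 0.7232.
Percentage change in T = (0.7232 − 1) × 100% = -27.7%.

-27.7%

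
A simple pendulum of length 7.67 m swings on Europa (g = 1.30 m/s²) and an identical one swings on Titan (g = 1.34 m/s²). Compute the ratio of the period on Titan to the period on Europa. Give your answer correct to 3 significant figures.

0.985

T ∝ 1/√g, so T₂/T₁ = √(g₁/g₂) = √(1.30/1.34) = 0.985.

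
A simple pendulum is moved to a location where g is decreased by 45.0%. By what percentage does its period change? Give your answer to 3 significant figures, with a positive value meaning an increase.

T ∝ 1/√g, so T'/T = 1/√(0.5500) = 1.348.
Percentage change in T = (1.348 − 1) × 100% = 34.8%.

34.8%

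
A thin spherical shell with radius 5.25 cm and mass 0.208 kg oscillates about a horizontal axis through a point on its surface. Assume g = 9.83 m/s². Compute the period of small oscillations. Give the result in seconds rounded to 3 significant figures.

0.593 s

I_cm = (2/3)mr² = 0.0003822 kg·m². The pivot is at distance d = 0.0525 m from the centre of mass.
By the parallel-axis theorem, I = I_cm + md² = 0.0003822 + 0.0005733 = 0.0009555 kg·m².
T = 2π√(I/(mgd)) = 2π√(0.0009555/(0.208 × 9.83 × 0.0525)) = 0.593 s.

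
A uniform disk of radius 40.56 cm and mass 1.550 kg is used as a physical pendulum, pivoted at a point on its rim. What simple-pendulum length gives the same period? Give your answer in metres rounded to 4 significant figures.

The equivalent simple-pendulum length is L_eq = I/(md), where I is about the pivot and d = 0.40560 m.
I_cm = ½mR² = 0.12750 kg·m², so I = I_cm + md² = 0.12750 + 0.25499 = 0.38249 kg·m².
L_eq = 0.38249/(1.550 × 0.40560) = 0.6084 m.

0.6084 m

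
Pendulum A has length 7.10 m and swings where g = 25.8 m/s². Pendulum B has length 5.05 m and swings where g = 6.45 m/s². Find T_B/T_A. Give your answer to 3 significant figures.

T = 2π√(L/g), so T_B/T_A = √((L_B/g_B)/(L_A/g_A)) = √((5.05/6.45)/(7.10/25.8)) = 1.69.

1.69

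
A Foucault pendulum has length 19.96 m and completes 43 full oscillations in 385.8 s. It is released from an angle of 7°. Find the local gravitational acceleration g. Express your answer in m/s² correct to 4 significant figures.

T = 385.8/43 = 8.9721 s.
From T = 2π√(L/g), g = 4π²L/T² = 4π² × 19.96/8.9721² = 9.789 m/s².

9.789 m/s²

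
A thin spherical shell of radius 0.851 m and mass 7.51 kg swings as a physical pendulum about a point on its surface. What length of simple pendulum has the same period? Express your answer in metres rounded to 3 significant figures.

The equivalent simple-pendulum length is L_eq = I/(md), where I is about the pivot and d = 0.8510 m.
I_cm = (2/3)mR² = 3.626 kg·m², so I = I_cm + md² = 3.626 + 5.439 = 9.065 kg·m².
L_eq = 9.065/(7.51 × 0.8510) = 1.42 m.

1.42 m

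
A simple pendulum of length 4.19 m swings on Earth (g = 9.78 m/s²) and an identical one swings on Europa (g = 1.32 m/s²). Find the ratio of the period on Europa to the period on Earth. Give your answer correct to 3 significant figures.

T ∝ 1/√g, so T₂/T₁ = √(g₁/g₂) = √(9.78/1.32) = 2.72.

2.72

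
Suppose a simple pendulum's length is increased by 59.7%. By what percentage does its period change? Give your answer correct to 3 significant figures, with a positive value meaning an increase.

T ∝ √L, so T'/T = √(1.597) = 1.264.
Percentage change in T = (1.264 − 1) × 100% = 26.4%.

26.4%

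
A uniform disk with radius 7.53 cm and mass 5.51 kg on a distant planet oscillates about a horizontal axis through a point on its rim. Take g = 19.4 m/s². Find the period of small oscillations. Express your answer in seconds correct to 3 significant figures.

I_cm = ½mr² = 0.01562 kg·m². The pivot is at distance d = 0.0753 m from the centre of mass.
By the parallel-axis theorem, I = I_cm + md² = 0.01562 + 0.03124 = 0.04686 kg·m².
T = 2π√(I/(mgd)) = 2π√(0.04686/(5.51 × 19.4 × 0.0753)) = 0.479 s.

0.479 s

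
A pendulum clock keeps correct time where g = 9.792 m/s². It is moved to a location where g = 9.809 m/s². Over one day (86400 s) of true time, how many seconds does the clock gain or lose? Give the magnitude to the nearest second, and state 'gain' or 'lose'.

The clock's period scales as T ∝ 1/√g, so T'/T = √(9.792/9.809) = 0.999133.
In 86400 s of true time the clock registers 86400/0.999133 = 86475.0 s, so it gains 75 s.

gain 75 s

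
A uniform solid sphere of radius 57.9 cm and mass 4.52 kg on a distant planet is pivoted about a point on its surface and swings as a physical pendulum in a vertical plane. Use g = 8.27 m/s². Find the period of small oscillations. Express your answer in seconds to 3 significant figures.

1.97 s

I_cm = (2/5)mr² = 0.6061 kg·m². The pivot is at distance d = 0.579 m from the centre of mass.
By the parallel-axis theorem, I = I_cm + md² = 0.6061 + 1.515 = 2.121 kg·m².
T = 2π√(I/(mgd)) = 2π√(2.121/(4.52 × 8.27 × 0.579)) = 1.97 s.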